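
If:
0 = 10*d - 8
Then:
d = 4/5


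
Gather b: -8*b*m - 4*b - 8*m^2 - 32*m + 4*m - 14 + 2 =b*(-8*m - 4) - 8*m^2 - 28*m - 12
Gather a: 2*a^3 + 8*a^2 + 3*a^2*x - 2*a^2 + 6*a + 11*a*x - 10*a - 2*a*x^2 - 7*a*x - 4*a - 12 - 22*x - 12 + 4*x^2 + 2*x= 2*a^3 + a^2*(3*x + 6) + a*(-2*x^2 + 4*x - 8) + 4*x^2 - 20*x - 24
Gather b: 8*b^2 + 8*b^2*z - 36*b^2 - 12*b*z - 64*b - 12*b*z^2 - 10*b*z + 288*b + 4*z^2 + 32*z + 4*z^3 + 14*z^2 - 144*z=b^2*(8*z - 28) + b*(-12*z^2 - 22*z + 224) + 4*z^3 + 18*z^2 - 112*z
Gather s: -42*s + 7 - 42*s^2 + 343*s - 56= -42*s^2 + 301*s - 49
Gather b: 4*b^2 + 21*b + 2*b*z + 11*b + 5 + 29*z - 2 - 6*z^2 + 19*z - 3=4*b^2 + b*(2*z + 32) - 6*z^2 + 48*z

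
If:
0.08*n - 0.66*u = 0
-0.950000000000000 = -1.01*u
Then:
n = 7.76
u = 0.94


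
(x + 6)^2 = x^2 + 12*x + 36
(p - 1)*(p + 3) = p^2 + 2*p - 3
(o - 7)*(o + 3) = o^2 - 4*o - 21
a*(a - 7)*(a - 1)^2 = a^4 - 9*a^3 + 15*a^2 - 7*a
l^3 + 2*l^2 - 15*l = l*(l - 3)*(l + 5)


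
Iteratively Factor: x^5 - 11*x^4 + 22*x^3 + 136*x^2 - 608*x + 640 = (x - 4)*(x^4 - 7*x^3 - 6*x^2 + 112*x - 160) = (x - 4)*(x - 2)*(x^3 - 5*x^2 - 16*x + 80) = (x - 4)^2*(x - 2)*(x^2 - x - 20) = (x - 4)^2*(x - 2)*(x + 4)*(x - 5)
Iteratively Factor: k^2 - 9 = (k - 3)*(k + 3)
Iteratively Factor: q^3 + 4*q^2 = (q)*(q^2 + 4*q) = q*(q + 4)*(q)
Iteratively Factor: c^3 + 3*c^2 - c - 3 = (c - 1)*(c^2 + 4*c + 3) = (c - 1)*(c + 3)*(c + 1)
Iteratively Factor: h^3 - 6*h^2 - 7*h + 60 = (h + 3)*(h^2 - 9*h + 20) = (h - 4)*(h + 3)*(h - 5)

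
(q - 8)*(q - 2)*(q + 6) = q^3 - 4*q^2 - 44*q + 96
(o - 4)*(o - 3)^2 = o^3 - 10*o^2 + 33*o - 36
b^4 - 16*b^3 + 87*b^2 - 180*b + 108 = (b - 6)^2*(b - 3)*(b - 1)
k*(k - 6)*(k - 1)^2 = k^4 - 8*k^3 + 13*k^2 - 6*k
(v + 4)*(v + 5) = v^2 + 9*v + 20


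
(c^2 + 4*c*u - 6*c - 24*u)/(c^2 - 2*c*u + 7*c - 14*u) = (c^2 + 4*c*u - 6*c - 24*u)/(c^2 - 2*c*u + 7*c - 14*u)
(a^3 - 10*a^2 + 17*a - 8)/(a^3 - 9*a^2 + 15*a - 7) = (a - 8)/(a - 7)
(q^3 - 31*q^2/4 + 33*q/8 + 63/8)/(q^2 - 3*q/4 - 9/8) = q - 7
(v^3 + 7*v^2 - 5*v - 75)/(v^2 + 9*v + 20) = (v^2 + 2*v - 15)/(v + 4)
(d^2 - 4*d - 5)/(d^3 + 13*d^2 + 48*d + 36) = (d - 5)/(d^2 + 12*d + 36)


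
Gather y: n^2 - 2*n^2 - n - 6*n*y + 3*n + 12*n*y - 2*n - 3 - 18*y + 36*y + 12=-n^2 + y*(6*n + 18) + 9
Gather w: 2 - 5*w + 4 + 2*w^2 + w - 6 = 2*w^2 - 4*w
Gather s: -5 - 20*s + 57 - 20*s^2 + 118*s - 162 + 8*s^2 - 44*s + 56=-12*s^2 + 54*s - 54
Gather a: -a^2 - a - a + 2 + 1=-a^2 - 2*a + 3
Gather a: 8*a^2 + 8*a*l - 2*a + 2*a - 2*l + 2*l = 8*a^2 + 8*a*l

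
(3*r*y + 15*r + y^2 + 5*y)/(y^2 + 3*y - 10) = (3*r + y)/(y - 2)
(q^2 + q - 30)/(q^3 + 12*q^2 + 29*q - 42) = (q - 5)/(q^2 + 6*q - 7)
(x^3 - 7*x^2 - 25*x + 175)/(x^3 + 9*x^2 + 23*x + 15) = (x^2 - 12*x + 35)/(x^2 + 4*x + 3)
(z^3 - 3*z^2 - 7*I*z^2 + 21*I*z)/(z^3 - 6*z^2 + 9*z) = (z - 7*I)/(z - 3)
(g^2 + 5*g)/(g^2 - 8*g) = (g + 5)/(g - 8)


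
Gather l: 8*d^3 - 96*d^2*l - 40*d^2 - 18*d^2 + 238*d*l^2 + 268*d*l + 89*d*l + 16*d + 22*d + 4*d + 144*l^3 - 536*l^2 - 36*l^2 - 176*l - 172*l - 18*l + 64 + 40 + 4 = 8*d^3 - 58*d^2 + 42*d + 144*l^3 + l^2*(238*d - 572) + l*(-96*d^2 + 357*d - 366) + 108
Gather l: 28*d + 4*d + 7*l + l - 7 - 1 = 32*d + 8*l - 8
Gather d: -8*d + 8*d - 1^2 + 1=0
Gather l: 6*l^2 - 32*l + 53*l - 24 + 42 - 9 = 6*l^2 + 21*l + 9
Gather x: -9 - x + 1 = -x - 8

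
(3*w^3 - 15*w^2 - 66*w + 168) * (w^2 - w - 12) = 3*w^5 - 18*w^4 - 87*w^3 + 414*w^2 + 624*w - 2016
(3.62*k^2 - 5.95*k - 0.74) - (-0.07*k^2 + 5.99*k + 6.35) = 3.69*k^2 - 11.94*k - 7.09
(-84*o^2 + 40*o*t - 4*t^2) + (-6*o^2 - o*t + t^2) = -90*o^2 + 39*o*t - 3*t^2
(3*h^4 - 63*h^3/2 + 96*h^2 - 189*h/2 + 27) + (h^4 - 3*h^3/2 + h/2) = 4*h^4 - 33*h^3 + 96*h^2 - 94*h + 27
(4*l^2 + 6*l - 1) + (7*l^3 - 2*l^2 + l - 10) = 7*l^3 + 2*l^2 + 7*l - 11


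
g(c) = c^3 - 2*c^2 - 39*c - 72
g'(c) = 3*c^2 - 4*c - 39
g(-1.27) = -27.74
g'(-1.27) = -29.08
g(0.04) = -73.56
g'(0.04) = -39.16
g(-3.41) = -1.92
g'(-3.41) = 9.52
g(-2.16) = -7.17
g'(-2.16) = -16.36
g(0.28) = -83.05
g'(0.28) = -39.88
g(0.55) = -93.89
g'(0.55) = -40.29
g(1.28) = -123.10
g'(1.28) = -39.20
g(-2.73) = -0.78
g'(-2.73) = -5.72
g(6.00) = -162.00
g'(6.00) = 45.00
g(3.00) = -180.00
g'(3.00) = -24.00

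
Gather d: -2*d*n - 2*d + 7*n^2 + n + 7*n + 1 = d*(-2*n - 2) + 7*n^2 + 8*n + 1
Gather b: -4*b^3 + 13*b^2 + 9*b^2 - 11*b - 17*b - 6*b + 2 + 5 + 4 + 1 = -4*b^3 + 22*b^2 - 34*b + 12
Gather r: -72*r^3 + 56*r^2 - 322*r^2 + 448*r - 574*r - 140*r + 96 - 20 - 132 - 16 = -72*r^3 - 266*r^2 - 266*r - 72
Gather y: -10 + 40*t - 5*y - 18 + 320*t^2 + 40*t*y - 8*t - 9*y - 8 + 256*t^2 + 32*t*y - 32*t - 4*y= 576*t^2 + y*(72*t - 18) - 36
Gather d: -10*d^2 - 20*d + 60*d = -10*d^2 + 40*d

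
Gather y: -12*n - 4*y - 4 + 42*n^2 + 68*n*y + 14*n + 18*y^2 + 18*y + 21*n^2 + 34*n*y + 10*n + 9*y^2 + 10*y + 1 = 63*n^2 + 12*n + 27*y^2 + y*(102*n + 24) - 3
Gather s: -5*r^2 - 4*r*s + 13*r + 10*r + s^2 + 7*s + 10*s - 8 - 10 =-5*r^2 + 23*r + s^2 + s*(17 - 4*r) - 18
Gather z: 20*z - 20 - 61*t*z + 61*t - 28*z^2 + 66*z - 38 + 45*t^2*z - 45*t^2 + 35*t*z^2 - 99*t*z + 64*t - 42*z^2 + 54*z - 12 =-45*t^2 + 125*t + z^2*(35*t - 70) + z*(45*t^2 - 160*t + 140) - 70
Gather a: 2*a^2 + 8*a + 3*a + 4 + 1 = 2*a^2 + 11*a + 5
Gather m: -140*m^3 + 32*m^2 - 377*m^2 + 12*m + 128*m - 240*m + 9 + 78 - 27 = -140*m^3 - 345*m^2 - 100*m + 60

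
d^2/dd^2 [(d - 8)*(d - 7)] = 2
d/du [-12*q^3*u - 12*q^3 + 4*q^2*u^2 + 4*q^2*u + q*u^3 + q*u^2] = q*(-12*q^2 + 8*q*u + 4*q + 3*u^2 + 2*u)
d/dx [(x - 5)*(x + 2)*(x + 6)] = 3*x^2 + 6*x - 28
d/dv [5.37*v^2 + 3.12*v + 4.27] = 10.74*v + 3.12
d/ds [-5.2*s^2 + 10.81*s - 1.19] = 10.81 - 10.4*s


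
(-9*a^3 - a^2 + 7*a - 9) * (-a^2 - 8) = 9*a^5 + a^4 + 65*a^3 + 17*a^2 - 56*a + 72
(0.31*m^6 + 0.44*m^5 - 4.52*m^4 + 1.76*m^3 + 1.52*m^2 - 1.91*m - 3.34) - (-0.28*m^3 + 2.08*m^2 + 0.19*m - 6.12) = 0.31*m^6 + 0.44*m^5 - 4.52*m^4 + 2.04*m^3 - 0.56*m^2 - 2.1*m + 2.78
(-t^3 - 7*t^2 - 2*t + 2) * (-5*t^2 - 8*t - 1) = 5*t^5 + 43*t^4 + 67*t^3 + 13*t^2 - 14*t - 2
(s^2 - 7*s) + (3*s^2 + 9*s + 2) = 4*s^2 + 2*s + 2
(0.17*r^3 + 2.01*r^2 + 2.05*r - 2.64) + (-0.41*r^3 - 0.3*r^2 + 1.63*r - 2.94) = -0.24*r^3 + 1.71*r^2 + 3.68*r - 5.58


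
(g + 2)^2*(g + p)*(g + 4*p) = g^4 + 5*g^3*p + 4*g^3 + 4*g^2*p^2 + 20*g^2*p + 4*g^2 + 16*g*p^2 + 20*g*p + 16*p^2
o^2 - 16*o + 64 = (o - 8)^2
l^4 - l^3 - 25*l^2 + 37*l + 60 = (l - 4)*(l - 3)*(l + 1)*(l + 5)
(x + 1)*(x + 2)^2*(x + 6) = x^4 + 11*x^3 + 38*x^2 + 52*x + 24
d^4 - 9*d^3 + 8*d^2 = d^2*(d - 8)*(d - 1)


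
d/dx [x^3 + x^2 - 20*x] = 3*x^2 + 2*x - 20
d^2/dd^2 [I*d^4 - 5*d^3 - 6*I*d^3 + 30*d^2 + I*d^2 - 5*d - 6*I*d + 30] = 12*I*d^2 - 30*d - 36*I*d + 60 + 2*I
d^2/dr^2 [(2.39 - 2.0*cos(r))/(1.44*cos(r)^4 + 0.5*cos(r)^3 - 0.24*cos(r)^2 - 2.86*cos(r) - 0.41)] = (-1.46816326285223*sin(r)^6 + 0.984201951253779*cos(r)^9 - 1.67320407033829*cos(r)^8 - 2.33961021544079*cos(r)^7 + 2.59321994211359*cos(r)^6 + 2.20483049169701*cos(r)^5 + 2.61107136487248*cos(r)^4 - 2.21598751226271*cos(r)^3 - 5.15919238737004*cos(r)^2 + 0.450960454408674*cos(r) + 2.61041151754233)/(0.0787361561003023*cos(r)^12 + 0.0820168292711482*cos(r)^11 - 0.0108900123310025*cos(r)^10 - 0.493179134100153*cos(r)^9 - 0.391227869774236*cos(r)^8 + 0.0553923692073637*cos(r)^7 + 1.0*cos(r)^6 + 0.585426128372159*cos(r)^5 - 0.045252912119537*cos(r)^4 - 0.654733144175693*cos(r)^3 - 0.268483293026323*cos(r)^2 - 0.0380313492875896*cos(r) - 0.00181734885873098)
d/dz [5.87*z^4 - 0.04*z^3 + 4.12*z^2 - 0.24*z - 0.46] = 23.48*z^3 - 0.12*z^2 + 8.24*z - 0.24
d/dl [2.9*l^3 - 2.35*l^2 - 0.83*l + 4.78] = 8.7*l^2 - 4.7*l - 0.83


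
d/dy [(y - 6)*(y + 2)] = 2*y - 4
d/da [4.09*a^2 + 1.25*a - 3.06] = 8.18*a + 1.25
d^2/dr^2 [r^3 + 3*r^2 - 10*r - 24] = 6*r + 6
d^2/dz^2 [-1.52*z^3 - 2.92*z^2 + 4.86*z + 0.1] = -9.12*z - 5.84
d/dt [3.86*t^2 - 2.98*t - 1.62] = 7.72*t - 2.98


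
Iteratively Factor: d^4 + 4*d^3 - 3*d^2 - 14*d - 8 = (d + 1)*(d^3 + 3*d^2 - 6*d - 8) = (d + 1)^2*(d^2 + 2*d - 8) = (d - 2)*(d + 1)^2*(d + 4)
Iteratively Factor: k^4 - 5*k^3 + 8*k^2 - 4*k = (k - 2)*(k^3 - 3*k^2 + 2*k) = (k - 2)^2*(k^2 - k) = k*(k - 2)^2*(k - 1)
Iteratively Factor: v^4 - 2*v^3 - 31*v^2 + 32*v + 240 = (v - 5)*(v^3 + 3*v^2 - 16*v - 48) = (v - 5)*(v + 3)*(v^2 - 16) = (v - 5)*(v - 4)*(v + 3)*(v + 4)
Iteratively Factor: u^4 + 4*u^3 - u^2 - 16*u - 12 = (u - 2)*(u^3 + 6*u^2 + 11*u + 6) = (u - 2)*(u + 3)*(u^2 + 3*u + 2) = (u - 2)*(u + 1)*(u + 3)*(u + 2)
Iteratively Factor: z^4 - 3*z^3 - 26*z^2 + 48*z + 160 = (z + 2)*(z^3 - 5*z^2 - 16*z + 80) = (z - 5)*(z + 2)*(z^2 - 16) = (z - 5)*(z + 2)*(z + 4)*(z - 4)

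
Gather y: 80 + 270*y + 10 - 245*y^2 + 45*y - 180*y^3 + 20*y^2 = -180*y^3 - 225*y^2 + 315*y + 90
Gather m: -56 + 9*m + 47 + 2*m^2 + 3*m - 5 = 2*m^2 + 12*m - 14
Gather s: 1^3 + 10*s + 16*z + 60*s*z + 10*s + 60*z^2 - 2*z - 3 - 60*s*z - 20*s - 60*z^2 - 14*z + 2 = 0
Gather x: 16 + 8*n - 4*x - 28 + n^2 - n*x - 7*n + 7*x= n^2 + n + x*(3 - n) - 12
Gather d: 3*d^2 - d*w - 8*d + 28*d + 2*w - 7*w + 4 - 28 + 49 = 3*d^2 + d*(20 - w) - 5*w + 25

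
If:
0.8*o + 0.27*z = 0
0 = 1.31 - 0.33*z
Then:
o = -1.34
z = 3.97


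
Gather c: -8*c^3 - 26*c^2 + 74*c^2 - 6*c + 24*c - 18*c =-8*c^3 + 48*c^2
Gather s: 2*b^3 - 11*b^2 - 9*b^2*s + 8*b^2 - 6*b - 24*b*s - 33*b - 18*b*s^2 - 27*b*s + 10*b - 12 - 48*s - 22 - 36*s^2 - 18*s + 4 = 2*b^3 - 3*b^2 - 29*b + s^2*(-18*b - 36) + s*(-9*b^2 - 51*b - 66) - 30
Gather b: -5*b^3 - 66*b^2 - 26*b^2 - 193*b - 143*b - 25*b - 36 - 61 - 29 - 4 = -5*b^3 - 92*b^2 - 361*b - 130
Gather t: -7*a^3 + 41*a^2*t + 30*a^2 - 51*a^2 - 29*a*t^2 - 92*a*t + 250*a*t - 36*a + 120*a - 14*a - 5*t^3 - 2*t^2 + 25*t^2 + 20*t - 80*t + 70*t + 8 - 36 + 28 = -7*a^3 - 21*a^2 + 70*a - 5*t^3 + t^2*(23 - 29*a) + t*(41*a^2 + 158*a + 10)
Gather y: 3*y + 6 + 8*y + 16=11*y + 22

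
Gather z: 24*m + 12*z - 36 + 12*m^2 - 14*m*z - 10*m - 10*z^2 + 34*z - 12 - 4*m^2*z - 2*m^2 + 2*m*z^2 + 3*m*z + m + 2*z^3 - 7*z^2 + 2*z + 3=10*m^2 + 15*m + 2*z^3 + z^2*(2*m - 17) + z*(-4*m^2 - 11*m + 48) - 45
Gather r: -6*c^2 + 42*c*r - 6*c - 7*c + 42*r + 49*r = -6*c^2 - 13*c + r*(42*c + 91)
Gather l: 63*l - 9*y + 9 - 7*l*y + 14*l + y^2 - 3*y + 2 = l*(77 - 7*y) + y^2 - 12*y + 11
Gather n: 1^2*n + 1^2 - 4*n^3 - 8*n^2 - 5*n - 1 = -4*n^3 - 8*n^2 - 4*n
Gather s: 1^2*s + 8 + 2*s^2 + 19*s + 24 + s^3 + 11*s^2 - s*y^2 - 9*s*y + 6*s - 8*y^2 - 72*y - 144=s^3 + 13*s^2 + s*(-y^2 - 9*y + 26) - 8*y^2 - 72*y - 112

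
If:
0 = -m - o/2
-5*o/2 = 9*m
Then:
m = 0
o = 0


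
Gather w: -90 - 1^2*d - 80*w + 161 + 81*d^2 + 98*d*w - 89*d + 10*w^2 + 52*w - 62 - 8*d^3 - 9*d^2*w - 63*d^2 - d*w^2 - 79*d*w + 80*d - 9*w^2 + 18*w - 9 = -8*d^3 + 18*d^2 - 10*d + w^2*(1 - d) + w*(-9*d^2 + 19*d - 10)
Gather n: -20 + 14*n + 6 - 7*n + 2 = 7*n - 12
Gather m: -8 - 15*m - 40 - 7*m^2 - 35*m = -7*m^2 - 50*m - 48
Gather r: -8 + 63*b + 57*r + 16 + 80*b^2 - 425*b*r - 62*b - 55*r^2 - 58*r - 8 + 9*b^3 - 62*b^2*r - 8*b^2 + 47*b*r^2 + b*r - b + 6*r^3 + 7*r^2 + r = 9*b^3 + 72*b^2 + 6*r^3 + r^2*(47*b - 48) + r*(-62*b^2 - 424*b)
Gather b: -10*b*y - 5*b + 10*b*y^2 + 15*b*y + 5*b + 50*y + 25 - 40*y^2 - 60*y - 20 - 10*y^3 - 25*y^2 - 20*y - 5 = b*(10*y^2 + 5*y) - 10*y^3 - 65*y^2 - 30*y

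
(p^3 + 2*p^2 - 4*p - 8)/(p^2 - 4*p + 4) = (p^2 + 4*p + 4)/(p - 2)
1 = 1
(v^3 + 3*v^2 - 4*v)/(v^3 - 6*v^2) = (v^2 + 3*v - 4)/(v*(v - 6))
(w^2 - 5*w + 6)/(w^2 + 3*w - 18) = (w - 2)/(w + 6)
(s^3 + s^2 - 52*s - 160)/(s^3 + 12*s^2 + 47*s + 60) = (s - 8)/(s + 3)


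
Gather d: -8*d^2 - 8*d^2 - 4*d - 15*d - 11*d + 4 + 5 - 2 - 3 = -16*d^2 - 30*d + 4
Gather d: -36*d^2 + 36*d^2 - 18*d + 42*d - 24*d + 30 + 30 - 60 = 0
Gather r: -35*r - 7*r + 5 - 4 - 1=-42*r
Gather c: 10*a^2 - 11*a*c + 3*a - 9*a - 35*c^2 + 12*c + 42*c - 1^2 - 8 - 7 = 10*a^2 - 6*a - 35*c^2 + c*(54 - 11*a) - 16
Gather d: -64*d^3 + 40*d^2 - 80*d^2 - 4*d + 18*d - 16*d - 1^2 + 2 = -64*d^3 - 40*d^2 - 2*d + 1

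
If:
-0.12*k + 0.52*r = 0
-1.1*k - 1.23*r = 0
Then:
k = 0.00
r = 0.00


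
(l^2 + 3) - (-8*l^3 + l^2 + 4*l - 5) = 8*l^3 - 4*l + 8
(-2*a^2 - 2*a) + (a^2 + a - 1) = -a^2 - a - 1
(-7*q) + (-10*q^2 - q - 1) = -10*q^2 - 8*q - 1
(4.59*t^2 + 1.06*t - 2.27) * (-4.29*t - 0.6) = -19.6911*t^3 - 7.3014*t^2 + 9.1023*t + 1.362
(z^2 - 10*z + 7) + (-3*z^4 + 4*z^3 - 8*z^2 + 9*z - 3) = -3*z^4 + 4*z^3 - 7*z^2 - z + 4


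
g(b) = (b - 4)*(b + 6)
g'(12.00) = 26.00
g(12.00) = 144.00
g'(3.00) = 8.00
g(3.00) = -9.00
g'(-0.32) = 1.36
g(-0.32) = -24.54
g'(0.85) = 3.70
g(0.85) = -21.58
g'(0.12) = 2.24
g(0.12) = -23.75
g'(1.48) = 4.96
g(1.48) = -18.85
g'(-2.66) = -3.32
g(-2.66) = -22.24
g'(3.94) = 9.88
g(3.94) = -0.60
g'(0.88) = 3.76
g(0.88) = -21.47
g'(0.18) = 2.36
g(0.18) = -23.61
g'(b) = 2*b + 2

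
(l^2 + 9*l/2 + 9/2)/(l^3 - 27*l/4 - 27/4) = 2*(l + 3)/(2*l^2 - 3*l - 9)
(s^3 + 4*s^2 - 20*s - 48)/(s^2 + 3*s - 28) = (s^2 + 8*s + 12)/(s + 7)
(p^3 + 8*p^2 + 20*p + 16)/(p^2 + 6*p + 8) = p + 2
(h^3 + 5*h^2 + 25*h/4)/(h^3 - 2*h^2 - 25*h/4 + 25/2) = h*(2*h + 5)/(2*h^2 - 9*h + 10)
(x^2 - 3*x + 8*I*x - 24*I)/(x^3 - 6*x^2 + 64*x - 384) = (x - 3)/(x^2 + x*(-6 - 8*I) + 48*I)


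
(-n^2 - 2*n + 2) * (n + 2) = -n^3 - 4*n^2 - 2*n + 4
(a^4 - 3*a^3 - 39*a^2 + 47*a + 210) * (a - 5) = a^5 - 8*a^4 - 24*a^3 + 242*a^2 - 25*a - 1050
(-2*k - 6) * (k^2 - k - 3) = -2*k^3 - 4*k^2 + 12*k + 18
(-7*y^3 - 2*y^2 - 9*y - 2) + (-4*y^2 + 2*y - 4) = -7*y^3 - 6*y^2 - 7*y - 6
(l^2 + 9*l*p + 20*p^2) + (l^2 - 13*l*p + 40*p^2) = 2*l^2 - 4*l*p + 60*p^2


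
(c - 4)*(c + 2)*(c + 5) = c^3 + 3*c^2 - 18*c - 40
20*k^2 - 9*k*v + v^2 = (-5*k + v)*(-4*k + v)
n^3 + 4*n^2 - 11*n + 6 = (n - 1)^2*(n + 6)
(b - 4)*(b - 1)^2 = b^3 - 6*b^2 + 9*b - 4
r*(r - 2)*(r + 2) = r^3 - 4*r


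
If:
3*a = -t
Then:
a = -t/3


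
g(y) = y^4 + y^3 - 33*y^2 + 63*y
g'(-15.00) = -11772.00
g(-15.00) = 38880.00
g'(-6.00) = -297.00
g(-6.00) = -486.00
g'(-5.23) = -81.98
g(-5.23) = -627.01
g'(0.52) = 30.05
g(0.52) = 24.05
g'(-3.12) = 176.64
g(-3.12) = -453.41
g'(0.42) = 36.11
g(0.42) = 20.74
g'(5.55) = 472.92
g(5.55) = 452.92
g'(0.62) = 24.19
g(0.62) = 26.76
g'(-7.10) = -748.81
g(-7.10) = 72.43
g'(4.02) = 106.02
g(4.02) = 46.09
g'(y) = 4*y^3 + 3*y^2 - 66*y + 63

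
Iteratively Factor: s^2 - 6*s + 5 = (s - 1)*(s - 5)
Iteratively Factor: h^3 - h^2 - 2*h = (h + 1)*(h^2 - 2*h) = (h - 2)*(h + 1)*(h)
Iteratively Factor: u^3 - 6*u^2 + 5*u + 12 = (u - 4)*(u^2 - 2*u - 3) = (u - 4)*(u - 3)*(u + 1)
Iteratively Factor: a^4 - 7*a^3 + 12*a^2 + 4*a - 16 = (a - 2)*(a^3 - 5*a^2 + 2*a + 8) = (a - 2)*(a + 1)*(a^2 - 6*a + 8) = (a - 4)*(a - 2)*(a + 1)*(a - 2)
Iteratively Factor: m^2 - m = (m - 1)*(m)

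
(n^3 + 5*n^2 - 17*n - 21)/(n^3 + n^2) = 1 + 4/n - 21/n^2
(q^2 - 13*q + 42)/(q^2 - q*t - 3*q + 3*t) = (q^2 - 13*q + 42)/(q^2 - q*t - 3*q + 3*t)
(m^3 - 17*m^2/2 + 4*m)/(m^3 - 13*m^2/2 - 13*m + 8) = m/(m + 2)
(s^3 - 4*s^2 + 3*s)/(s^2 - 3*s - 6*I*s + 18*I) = s*(s - 1)/(s - 6*I)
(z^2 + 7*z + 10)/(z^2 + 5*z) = (z + 2)/z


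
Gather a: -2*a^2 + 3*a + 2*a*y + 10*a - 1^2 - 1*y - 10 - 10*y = -2*a^2 + a*(2*y + 13) - 11*y - 11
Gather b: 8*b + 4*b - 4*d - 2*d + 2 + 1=12*b - 6*d + 3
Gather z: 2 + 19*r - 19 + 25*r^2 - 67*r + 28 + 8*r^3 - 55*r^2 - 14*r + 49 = 8*r^3 - 30*r^2 - 62*r + 60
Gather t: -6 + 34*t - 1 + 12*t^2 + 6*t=12*t^2 + 40*t - 7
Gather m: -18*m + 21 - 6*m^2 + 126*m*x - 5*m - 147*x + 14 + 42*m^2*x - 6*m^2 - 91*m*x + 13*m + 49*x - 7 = m^2*(42*x - 12) + m*(35*x - 10) - 98*x + 28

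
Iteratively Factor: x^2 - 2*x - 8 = (x + 2)*(x - 4)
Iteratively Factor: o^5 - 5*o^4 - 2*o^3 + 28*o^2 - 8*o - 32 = (o - 2)*(o^4 - 3*o^3 - 8*o^2 + 12*o + 16) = (o - 2)*(o + 2)*(o^3 - 5*o^2 + 2*o + 8) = (o - 4)*(o - 2)*(o + 2)*(o^2 - o - 2) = (o - 4)*(o - 2)*(o + 1)*(o + 2)*(o - 2)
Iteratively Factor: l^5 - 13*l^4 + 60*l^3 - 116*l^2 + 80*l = (l - 2)*(l^4 - 11*l^3 + 38*l^2 - 40*l) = (l - 5)*(l - 2)*(l^3 - 6*l^2 + 8*l) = l*(l - 5)*(l - 2)*(l^2 - 6*l + 8) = l*(l - 5)*(l - 4)*(l - 2)*(l - 2)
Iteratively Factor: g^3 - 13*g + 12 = (g - 1)*(g^2 + g - 12) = (g - 1)*(g + 4)*(g - 3)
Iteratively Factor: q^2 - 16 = (q + 4)*(q - 4)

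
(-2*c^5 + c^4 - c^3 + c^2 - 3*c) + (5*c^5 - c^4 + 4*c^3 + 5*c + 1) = 3*c^5 + 3*c^3 + c^2 + 2*c + 1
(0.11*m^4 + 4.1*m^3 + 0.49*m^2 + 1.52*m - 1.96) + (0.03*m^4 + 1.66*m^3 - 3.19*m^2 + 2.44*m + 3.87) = 0.14*m^4 + 5.76*m^3 - 2.7*m^2 + 3.96*m + 1.91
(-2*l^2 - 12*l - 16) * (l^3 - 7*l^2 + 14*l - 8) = -2*l^5 + 2*l^4 + 40*l^3 - 40*l^2 - 128*l + 128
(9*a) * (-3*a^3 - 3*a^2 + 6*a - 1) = -27*a^4 - 27*a^3 + 54*a^2 - 9*a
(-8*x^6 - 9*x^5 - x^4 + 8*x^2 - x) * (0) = 0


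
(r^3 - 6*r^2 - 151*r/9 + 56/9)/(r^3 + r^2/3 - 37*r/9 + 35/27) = 3*(r - 8)/(3*r - 5)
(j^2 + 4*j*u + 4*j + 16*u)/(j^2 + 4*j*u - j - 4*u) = (j + 4)/(j - 1)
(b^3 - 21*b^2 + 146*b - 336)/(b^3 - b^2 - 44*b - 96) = (b^2 - 13*b + 42)/(b^2 + 7*b + 12)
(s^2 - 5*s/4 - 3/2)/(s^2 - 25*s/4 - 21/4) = (s - 2)/(s - 7)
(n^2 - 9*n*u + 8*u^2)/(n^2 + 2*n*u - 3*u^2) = (n - 8*u)/(n + 3*u)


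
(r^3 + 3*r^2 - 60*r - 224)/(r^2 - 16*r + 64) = (r^2 + 11*r + 28)/(r - 8)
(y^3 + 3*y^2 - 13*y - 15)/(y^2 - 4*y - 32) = (-y^3 - 3*y^2 + 13*y + 15)/(-y^2 + 4*y + 32)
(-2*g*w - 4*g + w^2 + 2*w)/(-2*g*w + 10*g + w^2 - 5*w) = (w + 2)/(w - 5)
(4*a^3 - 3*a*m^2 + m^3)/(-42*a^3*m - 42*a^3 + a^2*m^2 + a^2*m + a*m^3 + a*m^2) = (4*a^3 - 3*a*m^2 + m^3)/(a*(-42*a^2*m - 42*a^2 + a*m^2 + a*m + m^3 + m^2))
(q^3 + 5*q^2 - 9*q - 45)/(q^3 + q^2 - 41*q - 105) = (q - 3)/(q - 7)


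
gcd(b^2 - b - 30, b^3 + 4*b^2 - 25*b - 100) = b + 5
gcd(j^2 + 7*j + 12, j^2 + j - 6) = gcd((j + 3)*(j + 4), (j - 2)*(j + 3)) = j + 3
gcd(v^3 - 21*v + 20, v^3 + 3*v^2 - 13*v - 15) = v + 5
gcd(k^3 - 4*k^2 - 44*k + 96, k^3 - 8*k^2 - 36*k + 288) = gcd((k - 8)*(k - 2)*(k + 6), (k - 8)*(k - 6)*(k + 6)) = k^2 - 2*k - 48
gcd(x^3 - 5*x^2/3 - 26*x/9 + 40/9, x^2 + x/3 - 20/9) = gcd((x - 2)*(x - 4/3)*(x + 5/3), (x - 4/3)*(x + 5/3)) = x^2 + x/3 - 20/9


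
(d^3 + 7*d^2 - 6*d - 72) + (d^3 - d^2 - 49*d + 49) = 2*d^3 + 6*d^2 - 55*d - 23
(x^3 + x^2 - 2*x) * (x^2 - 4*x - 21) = x^5 - 3*x^4 - 27*x^3 - 13*x^2 + 42*x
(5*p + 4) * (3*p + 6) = 15*p^2 + 42*p + 24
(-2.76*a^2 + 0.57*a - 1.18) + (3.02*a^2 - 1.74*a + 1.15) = 0.26*a^2 - 1.17*a - 0.03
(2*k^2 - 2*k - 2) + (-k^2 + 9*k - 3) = k^2 + 7*k - 5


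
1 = 1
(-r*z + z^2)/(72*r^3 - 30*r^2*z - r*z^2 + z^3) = z*(-r + z)/(72*r^3 - 30*r^2*z - r*z^2 + z^3)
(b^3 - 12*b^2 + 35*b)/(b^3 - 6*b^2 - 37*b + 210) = b/(b + 6)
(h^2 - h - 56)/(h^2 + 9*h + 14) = (h - 8)/(h + 2)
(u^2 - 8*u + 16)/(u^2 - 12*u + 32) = (u - 4)/(u - 8)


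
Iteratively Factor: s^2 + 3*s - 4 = (s - 1)*(s + 4)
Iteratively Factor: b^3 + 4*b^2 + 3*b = (b)*(b^2 + 4*b + 3) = b*(b + 3)*(b + 1)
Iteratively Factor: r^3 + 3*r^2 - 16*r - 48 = (r + 4)*(r^2 - r - 12) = (r - 4)*(r + 4)*(r + 3)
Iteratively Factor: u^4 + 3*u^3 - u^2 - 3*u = (u + 1)*(u^3 + 2*u^2 - 3*u) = u*(u + 1)*(u^2 + 2*u - 3) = u*(u + 1)*(u + 3)*(u - 1)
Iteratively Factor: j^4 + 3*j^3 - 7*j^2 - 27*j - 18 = (j + 3)*(j^3 - 7*j - 6) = (j + 1)*(j + 3)*(j^2 - j - 6) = (j + 1)*(j + 2)*(j + 3)*(j - 3)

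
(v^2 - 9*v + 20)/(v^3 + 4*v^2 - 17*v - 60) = (v - 5)/(v^2 + 8*v + 15)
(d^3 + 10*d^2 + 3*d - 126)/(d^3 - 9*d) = (d^2 + 13*d + 42)/(d*(d + 3))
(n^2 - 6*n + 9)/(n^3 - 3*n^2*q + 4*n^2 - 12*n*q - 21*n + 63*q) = (3 - n)/(-n^2 + 3*n*q - 7*n + 21*q)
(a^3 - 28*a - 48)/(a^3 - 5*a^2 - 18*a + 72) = (a + 2)/(a - 3)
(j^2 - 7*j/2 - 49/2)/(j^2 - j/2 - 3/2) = (-2*j^2 + 7*j + 49)/(-2*j^2 + j + 3)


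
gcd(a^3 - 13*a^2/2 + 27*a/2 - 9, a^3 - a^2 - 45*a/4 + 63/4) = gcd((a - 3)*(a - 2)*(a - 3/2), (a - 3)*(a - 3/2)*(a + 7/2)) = a^2 - 9*a/2 + 9/2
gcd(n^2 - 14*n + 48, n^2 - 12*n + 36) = n - 6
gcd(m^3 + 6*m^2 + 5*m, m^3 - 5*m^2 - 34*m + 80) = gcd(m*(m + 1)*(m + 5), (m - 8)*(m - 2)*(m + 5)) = m + 5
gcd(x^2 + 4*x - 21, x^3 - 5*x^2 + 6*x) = x - 3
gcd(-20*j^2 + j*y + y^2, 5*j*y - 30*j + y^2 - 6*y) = 5*j + y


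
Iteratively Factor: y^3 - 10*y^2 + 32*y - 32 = (y - 4)*(y^2 - 6*y + 8) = (y - 4)*(y - 2)*(y - 4)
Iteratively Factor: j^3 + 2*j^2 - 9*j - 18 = (j - 3)*(j^2 + 5*j + 6) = (j - 3)*(j + 2)*(j + 3)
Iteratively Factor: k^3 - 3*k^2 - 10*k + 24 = (k - 4)*(k^2 + k - 6) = (k - 4)*(k + 3)*(k - 2)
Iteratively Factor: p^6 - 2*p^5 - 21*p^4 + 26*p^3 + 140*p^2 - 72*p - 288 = (p - 2)*(p^5 - 21*p^3 - 16*p^2 + 108*p + 144) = (p - 2)*(p + 2)*(p^4 - 2*p^3 - 17*p^2 + 18*p + 72) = (p - 4)*(p - 2)*(p + 2)*(p^3 + 2*p^2 - 9*p - 18) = (p - 4)*(p - 3)*(p - 2)*(p + 2)*(p^2 + 5*p + 6) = (p - 4)*(p - 3)*(p - 2)*(p + 2)^2*(p + 3)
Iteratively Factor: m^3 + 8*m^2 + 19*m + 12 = (m + 4)*(m^2 + 4*m + 3) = (m + 1)*(m + 4)*(m + 3)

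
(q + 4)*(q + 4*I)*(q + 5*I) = q^3 + 4*q^2 + 9*I*q^2 - 20*q + 36*I*q - 80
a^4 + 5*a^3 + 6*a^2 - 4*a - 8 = (a - 1)*(a + 2)^3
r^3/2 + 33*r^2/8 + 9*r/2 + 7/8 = (r/2 + 1/2)*(r + 1/4)*(r + 7)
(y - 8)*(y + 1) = y^2 - 7*y - 8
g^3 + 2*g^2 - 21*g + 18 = (g - 3)*(g - 1)*(g + 6)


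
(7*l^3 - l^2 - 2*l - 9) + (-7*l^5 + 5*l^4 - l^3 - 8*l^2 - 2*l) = -7*l^5 + 5*l^4 + 6*l^3 - 9*l^2 - 4*l - 9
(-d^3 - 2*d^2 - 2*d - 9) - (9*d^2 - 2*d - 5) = -d^3 - 11*d^2 - 4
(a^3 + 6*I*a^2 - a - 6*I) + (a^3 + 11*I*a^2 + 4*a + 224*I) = 2*a^3 + 17*I*a^2 + 3*a + 218*I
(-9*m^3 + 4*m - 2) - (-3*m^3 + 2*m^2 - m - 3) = -6*m^3 - 2*m^2 + 5*m + 1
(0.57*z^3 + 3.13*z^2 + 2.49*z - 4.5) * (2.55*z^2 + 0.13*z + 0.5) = 1.4535*z^5 + 8.0556*z^4 + 7.0414*z^3 - 9.5863*z^2 + 0.66*z - 2.25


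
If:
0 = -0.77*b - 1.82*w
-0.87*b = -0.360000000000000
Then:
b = 0.41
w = -0.18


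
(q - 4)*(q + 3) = q^2 - q - 12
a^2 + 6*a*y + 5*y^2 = (a + y)*(a + 5*y)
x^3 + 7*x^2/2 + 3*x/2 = x*(x + 1/2)*(x + 3)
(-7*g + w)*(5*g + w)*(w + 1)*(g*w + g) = -35*g^3*w^2 - 70*g^3*w - 35*g^3 - 2*g^2*w^3 - 4*g^2*w^2 - 2*g^2*w + g*w^4 + 2*g*w^3 + g*w^2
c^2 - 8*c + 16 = (c - 4)^2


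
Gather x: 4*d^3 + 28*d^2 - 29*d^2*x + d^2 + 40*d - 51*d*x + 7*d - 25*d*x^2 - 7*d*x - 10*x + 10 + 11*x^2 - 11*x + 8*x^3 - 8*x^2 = 4*d^3 + 29*d^2 + 47*d + 8*x^3 + x^2*(3 - 25*d) + x*(-29*d^2 - 58*d - 21) + 10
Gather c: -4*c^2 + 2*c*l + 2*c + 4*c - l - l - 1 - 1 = -4*c^2 + c*(2*l + 6) - 2*l - 2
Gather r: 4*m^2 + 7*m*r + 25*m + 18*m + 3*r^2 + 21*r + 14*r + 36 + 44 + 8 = 4*m^2 + 43*m + 3*r^2 + r*(7*m + 35) + 88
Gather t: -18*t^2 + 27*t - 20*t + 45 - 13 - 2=-18*t^2 + 7*t + 30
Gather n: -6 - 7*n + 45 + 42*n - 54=35*n - 15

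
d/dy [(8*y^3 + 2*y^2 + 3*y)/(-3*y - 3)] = (-16*y^3 - 26*y^2 - 4*y - 3)/(3*(y^2 + 2*y + 1))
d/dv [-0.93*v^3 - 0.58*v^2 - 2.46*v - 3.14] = -2.79*v^2 - 1.16*v - 2.46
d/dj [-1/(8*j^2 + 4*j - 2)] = (4*j + 1)/(4*j^2 + 2*j - 1)^2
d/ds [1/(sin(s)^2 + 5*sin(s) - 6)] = -(2*sin(s) + 5)*cos(s)/(sin(s)^2 + 5*sin(s) - 6)^2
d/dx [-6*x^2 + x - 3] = 1 - 12*x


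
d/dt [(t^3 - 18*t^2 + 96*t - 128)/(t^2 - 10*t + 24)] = (t^4 - 20*t^3 + 156*t^2 - 608*t + 1024)/(t^4 - 20*t^3 + 148*t^2 - 480*t + 576)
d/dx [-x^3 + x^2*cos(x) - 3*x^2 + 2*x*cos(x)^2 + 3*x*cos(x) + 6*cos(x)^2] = -x^2*sin(x) - 3*x^2 - 3*x*sin(x) - 2*x*sin(2*x) + 2*x*cos(x) - 6*x - 6*sin(2*x) + 3*cos(x) + cos(2*x) + 1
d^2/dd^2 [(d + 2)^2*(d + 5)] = 6*d + 18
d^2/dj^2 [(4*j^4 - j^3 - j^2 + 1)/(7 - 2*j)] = 2*(-48*j^4 + 452*j^3 - 1218*j^2 + 147*j + 45)/(8*j^3 - 84*j^2 + 294*j - 343)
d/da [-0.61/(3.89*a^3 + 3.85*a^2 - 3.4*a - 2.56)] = (7.1187*a^2 + 4.697*a - 2.074)/(3.89*a^3 + 3.85*a^2 - 3.4*a - 2.56)^2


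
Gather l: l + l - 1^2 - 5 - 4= 2*l - 10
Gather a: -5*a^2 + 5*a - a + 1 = -5*a^2 + 4*a + 1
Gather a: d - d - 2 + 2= 0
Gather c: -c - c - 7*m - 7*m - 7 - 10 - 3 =-2*c - 14*m - 20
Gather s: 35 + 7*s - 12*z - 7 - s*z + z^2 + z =s*(7 - z) + z^2 - 11*z + 28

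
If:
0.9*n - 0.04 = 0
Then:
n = 0.04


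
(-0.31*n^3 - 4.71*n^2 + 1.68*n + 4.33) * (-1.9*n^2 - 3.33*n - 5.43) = 0.589*n^5 + 9.9813*n^4 + 14.1756*n^3 + 11.7539*n^2 - 23.5413*n - 23.5119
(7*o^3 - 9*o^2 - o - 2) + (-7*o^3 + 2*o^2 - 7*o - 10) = -7*o^2 - 8*o - 12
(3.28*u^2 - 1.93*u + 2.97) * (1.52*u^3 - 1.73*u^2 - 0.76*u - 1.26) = 4.9856*u^5 - 8.608*u^4 + 5.3605*u^3 - 7.8041*u^2 + 0.1746*u - 3.7422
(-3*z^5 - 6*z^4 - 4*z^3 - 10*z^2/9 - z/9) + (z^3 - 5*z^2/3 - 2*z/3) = -3*z^5 - 6*z^4 - 3*z^3 - 25*z^2/9 - 7*z/9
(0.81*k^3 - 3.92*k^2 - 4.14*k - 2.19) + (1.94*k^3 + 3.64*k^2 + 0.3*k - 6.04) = 2.75*k^3 - 0.28*k^2 - 3.84*k - 8.23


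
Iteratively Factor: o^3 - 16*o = (o)*(o^2 - 16) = o*(o + 4)*(o - 4)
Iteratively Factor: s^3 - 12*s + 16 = (s - 2)*(s^2 + 2*s - 8) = (s - 2)*(s + 4)*(s - 2)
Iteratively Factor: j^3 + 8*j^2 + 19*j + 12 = (j + 1)*(j^2 + 7*j + 12) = (j + 1)*(j + 4)*(j + 3)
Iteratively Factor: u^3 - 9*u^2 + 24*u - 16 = (u - 4)*(u^2 - 5*u + 4) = (u - 4)*(u - 1)*(u - 4)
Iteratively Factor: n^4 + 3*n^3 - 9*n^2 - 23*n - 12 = (n + 1)*(n^3 + 2*n^2 - 11*n - 12) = (n + 1)^2*(n^2 + n - 12) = (n - 3)*(n + 1)^2*(n + 4)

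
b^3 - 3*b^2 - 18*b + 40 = (b - 5)*(b - 2)*(b + 4)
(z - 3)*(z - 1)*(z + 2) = z^3 - 2*z^2 - 5*z + 6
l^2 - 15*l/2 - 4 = (l - 8)*(l + 1/2)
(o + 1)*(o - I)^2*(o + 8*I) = o^4 + o^3 + 6*I*o^3 + 15*o^2 + 6*I*o^2 + 15*o - 8*I*o - 8*I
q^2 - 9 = (q - 3)*(q + 3)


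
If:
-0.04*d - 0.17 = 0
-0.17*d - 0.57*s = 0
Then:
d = -4.25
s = 1.27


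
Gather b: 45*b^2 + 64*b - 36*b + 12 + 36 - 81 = 45*b^2 + 28*b - 33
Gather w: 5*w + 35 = 5*w + 35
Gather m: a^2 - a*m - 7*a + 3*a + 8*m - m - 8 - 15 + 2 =a^2 - 4*a + m*(7 - a) - 21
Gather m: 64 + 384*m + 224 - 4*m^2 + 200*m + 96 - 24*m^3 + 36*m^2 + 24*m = -24*m^3 + 32*m^2 + 608*m + 384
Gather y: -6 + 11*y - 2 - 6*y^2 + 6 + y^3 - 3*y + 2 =y^3 - 6*y^2 + 8*y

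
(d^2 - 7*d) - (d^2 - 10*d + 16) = 3*d - 16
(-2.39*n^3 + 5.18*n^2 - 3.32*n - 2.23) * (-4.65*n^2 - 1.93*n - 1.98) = 11.1135*n^5 - 19.4743*n^4 + 10.1728*n^3 + 6.5207*n^2 + 10.8775*n + 4.4154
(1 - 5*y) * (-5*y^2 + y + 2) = 25*y^3 - 10*y^2 - 9*y + 2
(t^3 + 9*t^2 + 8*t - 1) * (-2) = -2*t^3 - 18*t^2 - 16*t + 2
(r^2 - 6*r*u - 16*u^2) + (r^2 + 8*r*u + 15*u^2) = 2*r^2 + 2*r*u - u^2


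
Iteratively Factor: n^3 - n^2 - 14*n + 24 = (n - 3)*(n^2 + 2*n - 8) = (n - 3)*(n - 2)*(n + 4)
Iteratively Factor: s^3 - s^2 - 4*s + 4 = (s - 2)*(s^2 + s - 2) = (s - 2)*(s - 1)*(s + 2)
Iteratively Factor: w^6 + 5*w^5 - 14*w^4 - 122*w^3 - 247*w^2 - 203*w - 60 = (w + 3)*(w^5 + 2*w^4 - 20*w^3 - 62*w^2 - 61*w - 20) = (w + 3)*(w + 4)*(w^4 - 2*w^3 - 12*w^2 - 14*w - 5) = (w - 5)*(w + 3)*(w + 4)*(w^3 + 3*w^2 + 3*w + 1) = (w - 5)*(w + 1)*(w + 3)*(w + 4)*(w^2 + 2*w + 1) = (w - 5)*(w + 1)^2*(w + 3)*(w + 4)*(w + 1)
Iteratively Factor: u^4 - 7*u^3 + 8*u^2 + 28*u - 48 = (u - 4)*(u^3 - 3*u^2 - 4*u + 12) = (u - 4)*(u + 2)*(u^2 - 5*u + 6) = (u - 4)*(u - 3)*(u + 2)*(u - 2)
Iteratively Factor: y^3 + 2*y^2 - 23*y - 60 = (y + 3)*(y^2 - y - 20) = (y + 3)*(y + 4)*(y - 5)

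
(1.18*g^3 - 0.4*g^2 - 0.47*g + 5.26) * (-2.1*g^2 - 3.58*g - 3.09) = -2.478*g^5 - 3.3844*g^4 - 1.2272*g^3 - 8.1274*g^2 - 17.3785*g - 16.2534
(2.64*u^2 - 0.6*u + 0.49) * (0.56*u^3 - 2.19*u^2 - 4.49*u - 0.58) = 1.4784*u^5 - 6.1176*u^4 - 10.2652*u^3 + 0.0897000000000001*u^2 - 1.8521*u - 0.2842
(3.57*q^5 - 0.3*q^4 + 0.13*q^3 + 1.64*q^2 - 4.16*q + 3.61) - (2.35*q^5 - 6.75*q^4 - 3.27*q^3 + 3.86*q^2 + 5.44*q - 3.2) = 1.22*q^5 + 6.45*q^4 + 3.4*q^3 - 2.22*q^2 - 9.6*q + 6.81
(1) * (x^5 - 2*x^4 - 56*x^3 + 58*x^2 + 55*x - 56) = x^5 - 2*x^4 - 56*x^3 + 58*x^2 + 55*x - 56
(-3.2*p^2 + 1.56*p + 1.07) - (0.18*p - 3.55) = -3.2*p^2 + 1.38*p + 4.62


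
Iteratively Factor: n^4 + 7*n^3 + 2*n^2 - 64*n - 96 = (n + 4)*(n^3 + 3*n^2 - 10*n - 24) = (n - 3)*(n + 4)*(n^2 + 6*n + 8) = (n - 3)*(n + 2)*(n + 4)*(n + 4)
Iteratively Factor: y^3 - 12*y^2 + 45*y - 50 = (y - 5)*(y^2 - 7*y + 10) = (y - 5)*(y - 2)*(y - 5)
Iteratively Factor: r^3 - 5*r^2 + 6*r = (r - 2)*(r^2 - 3*r) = (r - 3)*(r - 2)*(r)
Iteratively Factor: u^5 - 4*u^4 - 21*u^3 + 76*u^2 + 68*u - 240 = (u - 5)*(u^4 + u^3 - 16*u^2 - 4*u + 48) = (u - 5)*(u + 4)*(u^3 - 3*u^2 - 4*u + 12) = (u - 5)*(u - 3)*(u + 4)*(u^2 - 4) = (u - 5)*(u - 3)*(u + 2)*(u + 4)*(u - 2)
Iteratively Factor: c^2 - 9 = (c + 3)*(c - 3)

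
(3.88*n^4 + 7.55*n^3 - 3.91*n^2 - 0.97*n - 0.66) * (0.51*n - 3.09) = 1.9788*n^5 - 8.1387*n^4 - 25.3236*n^3 + 11.5872*n^2 + 2.6607*n + 2.0394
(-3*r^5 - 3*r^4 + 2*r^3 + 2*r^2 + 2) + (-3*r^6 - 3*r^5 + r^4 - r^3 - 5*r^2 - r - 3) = -3*r^6 - 6*r^5 - 2*r^4 + r^3 - 3*r^2 - r - 1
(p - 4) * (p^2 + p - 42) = p^3 - 3*p^2 - 46*p + 168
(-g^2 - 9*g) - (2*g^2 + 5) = -3*g^2 - 9*g - 5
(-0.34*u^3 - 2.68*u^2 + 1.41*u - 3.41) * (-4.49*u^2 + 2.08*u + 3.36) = 1.5266*u^5 + 11.326*u^4 - 13.0477*u^3 + 9.2389*u^2 - 2.3552*u - 11.4576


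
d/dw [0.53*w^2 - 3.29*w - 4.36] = 1.06*w - 3.29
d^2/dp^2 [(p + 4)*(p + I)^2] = 6*p + 8 + 4*I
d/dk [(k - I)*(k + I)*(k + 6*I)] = 3*k^2 + 12*I*k + 1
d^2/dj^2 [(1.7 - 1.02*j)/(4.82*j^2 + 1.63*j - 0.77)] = (-(1.02*j - 1.7)*(9.64*j + 1.63)*(19.28*j + 3.26) + (29.4984*j - 13.0628)*(4.82*j^2 + 1.63*j - 0.77))/(4.82*j^2 + 1.63*j - 0.77)^3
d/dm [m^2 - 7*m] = 2*m - 7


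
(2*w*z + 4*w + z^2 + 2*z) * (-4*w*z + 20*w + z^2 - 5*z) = -8*w^2*z^2 + 24*w^2*z + 80*w^2 - 2*w*z^3 + 6*w*z^2 + 20*w*z + z^4 - 3*z^3 - 10*z^2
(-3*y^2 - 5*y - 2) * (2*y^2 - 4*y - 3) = -6*y^4 + 2*y^3 + 25*y^2 + 23*y + 6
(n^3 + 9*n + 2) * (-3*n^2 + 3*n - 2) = -3*n^5 + 3*n^4 - 29*n^3 + 21*n^2 - 12*n - 4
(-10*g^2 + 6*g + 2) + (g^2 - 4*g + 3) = -9*g^2 + 2*g + 5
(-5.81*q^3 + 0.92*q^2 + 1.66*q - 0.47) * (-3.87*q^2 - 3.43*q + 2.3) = 22.4847*q^5 + 16.3679*q^4 - 22.9428*q^3 - 1.7589*q^2 + 5.4301*q - 1.081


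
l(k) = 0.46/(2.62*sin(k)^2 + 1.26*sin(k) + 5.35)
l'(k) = 0.46*(-5.24*sin(k)*cos(k) - 1.26*cos(k))/(2.62*sin(k)^2 + 1.26*sin(k) + 5.35)^2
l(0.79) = 0.06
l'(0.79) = -0.03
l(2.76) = 0.07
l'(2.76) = 0.04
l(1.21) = 0.05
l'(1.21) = -0.01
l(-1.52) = 0.07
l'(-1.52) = 0.00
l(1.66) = 0.05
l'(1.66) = 0.00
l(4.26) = 0.07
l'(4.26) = -0.02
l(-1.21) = 0.07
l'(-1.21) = 0.01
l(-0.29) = 0.09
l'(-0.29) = 0.00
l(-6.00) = 0.08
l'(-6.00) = -0.03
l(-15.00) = 0.08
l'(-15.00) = -0.02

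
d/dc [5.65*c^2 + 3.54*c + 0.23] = 11.3*c + 3.54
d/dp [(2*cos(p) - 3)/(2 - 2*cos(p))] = sin(p)/(2*(cos(p) - 1)^2)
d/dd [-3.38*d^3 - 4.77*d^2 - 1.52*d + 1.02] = -10.14*d^2 - 9.54*d - 1.52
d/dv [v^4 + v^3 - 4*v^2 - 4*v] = 4*v^3 + 3*v^2 - 8*v - 4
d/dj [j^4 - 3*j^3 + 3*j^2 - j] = 4*j^3 - 9*j^2 + 6*j - 1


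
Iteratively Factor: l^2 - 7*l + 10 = (l - 5)*(l - 2)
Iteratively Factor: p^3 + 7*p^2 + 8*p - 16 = (p + 4)*(p^2 + 3*p - 4) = (p + 4)^2*(p - 1)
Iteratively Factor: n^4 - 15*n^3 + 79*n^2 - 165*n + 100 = (n - 5)*(n^3 - 10*n^2 + 29*n - 20) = (n - 5)*(n - 1)*(n^2 - 9*n + 20) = (n - 5)^2*(n - 1)*(n - 4)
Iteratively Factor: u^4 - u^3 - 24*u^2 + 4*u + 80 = (u - 5)*(u^3 + 4*u^2 - 4*u - 16) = (u - 5)*(u + 4)*(u^2 - 4) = (u - 5)*(u - 2)*(u + 4)*(u + 2)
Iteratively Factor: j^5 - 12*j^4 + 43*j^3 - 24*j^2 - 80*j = (j - 4)*(j^4 - 8*j^3 + 11*j^2 + 20*j) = j*(j - 4)*(j^3 - 8*j^2 + 11*j + 20) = j*(j - 4)*(j + 1)*(j^2 - 9*j + 20) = j*(j - 5)*(j - 4)*(j + 1)*(j - 4)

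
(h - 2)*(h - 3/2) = h^2 - 7*h/2 + 3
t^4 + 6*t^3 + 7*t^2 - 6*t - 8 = (t - 1)*(t + 1)*(t + 2)*(t + 4)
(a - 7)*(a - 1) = a^2 - 8*a + 7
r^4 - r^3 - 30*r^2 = r^2*(r - 6)*(r + 5)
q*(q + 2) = q^2 + 2*q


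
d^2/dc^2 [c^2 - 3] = 2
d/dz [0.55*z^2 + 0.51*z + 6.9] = 1.1*z + 0.51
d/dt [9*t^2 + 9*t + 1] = 18*t + 9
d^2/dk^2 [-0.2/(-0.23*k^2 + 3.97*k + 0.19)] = (0.02116*k^2 - 0.36524*k - 0.2*(0.46*k - 3.97)*(0.92*k - 7.94) - 0.01748)/(-0.23*k^2 + 3.97*k + 0.19)^3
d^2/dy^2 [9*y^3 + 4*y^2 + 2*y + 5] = 54*y + 8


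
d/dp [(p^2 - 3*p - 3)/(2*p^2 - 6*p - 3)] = 3*(2*p - 3)/(4*p^4 - 24*p^3 + 24*p^2 + 36*p + 9)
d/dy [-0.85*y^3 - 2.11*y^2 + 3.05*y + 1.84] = -2.55*y^2 - 4.22*y + 3.05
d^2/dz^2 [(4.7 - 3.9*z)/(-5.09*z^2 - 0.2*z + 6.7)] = ((46.286 - 119.106*z)*(5.09*z^2 + 0.2*z - 6.7) + (3.9*z - 4.7)*(10.18*z + 0.2)*(20.36*z + 0.4))/(5.09*z^2 + 0.2*z - 6.7)^3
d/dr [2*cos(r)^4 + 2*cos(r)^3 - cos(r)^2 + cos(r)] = -(4*cos(r) + 3*cos(2*r) + 2*cos(3*r) + 4)*sin(r)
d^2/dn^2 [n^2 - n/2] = 2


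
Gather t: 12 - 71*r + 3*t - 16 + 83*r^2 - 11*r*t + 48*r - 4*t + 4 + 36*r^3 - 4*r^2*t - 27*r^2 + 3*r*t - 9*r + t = 36*r^3 + 56*r^2 - 32*r + t*(-4*r^2 - 8*r)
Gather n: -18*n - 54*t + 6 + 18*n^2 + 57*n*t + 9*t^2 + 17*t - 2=18*n^2 + n*(57*t - 18) + 9*t^2 - 37*t + 4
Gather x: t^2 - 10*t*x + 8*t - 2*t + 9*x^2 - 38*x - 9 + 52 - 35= t^2 + 6*t + 9*x^2 + x*(-10*t - 38) + 8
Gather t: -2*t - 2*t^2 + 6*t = -2*t^2 + 4*t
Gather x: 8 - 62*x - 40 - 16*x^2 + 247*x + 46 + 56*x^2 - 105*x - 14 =40*x^2 + 80*x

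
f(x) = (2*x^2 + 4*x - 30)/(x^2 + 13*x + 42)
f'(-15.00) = 0.40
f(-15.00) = 5.00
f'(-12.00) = 1.10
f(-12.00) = 7.00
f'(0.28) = 0.30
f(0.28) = -0.63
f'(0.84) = 0.27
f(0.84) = -0.47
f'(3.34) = 0.17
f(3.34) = 0.06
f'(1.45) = 0.24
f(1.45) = -0.32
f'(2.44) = 0.20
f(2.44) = -0.10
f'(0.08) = 0.31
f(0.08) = -0.69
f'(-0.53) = 0.35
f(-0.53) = -0.89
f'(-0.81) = 0.38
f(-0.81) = -0.99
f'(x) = (-2*x - 13)*(2*x^2 + 4*x - 30)/(x^2 + 13*x + 42)^2 + (4*x + 4)/(x^2 + 13*x + 42) = 2*(11*x^2 + 114*x + 279)/(x^4 + 26*x^3 + 253*x^2 + 1092*x + 1764)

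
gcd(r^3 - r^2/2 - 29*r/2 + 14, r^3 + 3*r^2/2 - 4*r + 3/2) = r - 1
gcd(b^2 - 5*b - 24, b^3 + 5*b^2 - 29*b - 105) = b + 3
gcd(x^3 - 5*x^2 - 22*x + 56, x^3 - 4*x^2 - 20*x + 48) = x^2 + 2*x - 8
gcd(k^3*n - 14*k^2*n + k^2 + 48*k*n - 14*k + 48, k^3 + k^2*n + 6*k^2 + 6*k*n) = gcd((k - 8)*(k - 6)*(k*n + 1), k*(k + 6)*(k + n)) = 1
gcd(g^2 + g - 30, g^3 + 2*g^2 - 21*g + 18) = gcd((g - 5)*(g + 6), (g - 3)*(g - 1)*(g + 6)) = g + 6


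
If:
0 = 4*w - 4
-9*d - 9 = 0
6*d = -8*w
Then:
No Solution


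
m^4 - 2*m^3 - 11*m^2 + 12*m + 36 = (m - 3)^2*(m + 2)^2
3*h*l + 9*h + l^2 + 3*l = (3*h + l)*(l + 3)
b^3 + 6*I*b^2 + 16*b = b*(b - 2*I)*(b + 8*I)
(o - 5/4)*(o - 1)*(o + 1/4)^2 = o^4 - 7*o^3/4 + 3*o^2/16 + 31*o/64 + 5/64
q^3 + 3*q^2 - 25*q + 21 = (q - 3)*(q - 1)*(q + 7)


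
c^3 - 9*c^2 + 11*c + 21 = (c - 7)*(c - 3)*(c + 1)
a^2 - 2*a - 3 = (a - 3)*(a + 1)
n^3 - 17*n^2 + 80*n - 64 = (n - 8)^2*(n - 1)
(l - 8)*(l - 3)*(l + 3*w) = l^3 + 3*l^2*w - 11*l^2 - 33*l*w + 24*l + 72*w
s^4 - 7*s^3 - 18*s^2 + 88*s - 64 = (s - 8)*(s - 2)*(s - 1)*(s + 4)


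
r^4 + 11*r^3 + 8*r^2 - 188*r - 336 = (r - 4)*(r + 2)*(r + 6)*(r + 7)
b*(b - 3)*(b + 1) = b^3 - 2*b^2 - 3*b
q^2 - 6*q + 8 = (q - 4)*(q - 2)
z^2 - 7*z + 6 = (z - 6)*(z - 1)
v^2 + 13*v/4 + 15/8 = (v + 3/4)*(v + 5/2)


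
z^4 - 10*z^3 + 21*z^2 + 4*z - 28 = (z - 7)*(z - 2)^2*(z + 1)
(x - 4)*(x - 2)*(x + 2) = x^3 - 4*x^2 - 4*x + 16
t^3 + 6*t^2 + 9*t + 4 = (t + 1)^2*(t + 4)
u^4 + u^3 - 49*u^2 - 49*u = u*(u - 7)*(u + 1)*(u + 7)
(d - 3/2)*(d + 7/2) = d^2 + 2*d - 21/4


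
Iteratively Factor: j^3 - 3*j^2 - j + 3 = (j - 1)*(j^2 - 2*j - 3) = (j - 3)*(j - 1)*(j + 1)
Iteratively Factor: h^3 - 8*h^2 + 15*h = (h)*(h^2 - 8*h + 15) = h*(h - 5)*(h - 3)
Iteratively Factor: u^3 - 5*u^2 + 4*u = (u - 1)*(u^2 - 4*u) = (u - 4)*(u - 1)*(u)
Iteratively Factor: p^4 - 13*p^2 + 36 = (p + 2)*(p^3 - 2*p^2 - 9*p + 18) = (p + 2)*(p + 3)*(p^2 - 5*p + 6) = (p - 2)*(p + 2)*(p + 3)*(p - 3)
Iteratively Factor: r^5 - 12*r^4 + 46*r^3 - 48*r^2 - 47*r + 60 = (r - 5)*(r^4 - 7*r^3 + 11*r^2 + 7*r - 12) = (r - 5)*(r - 1)*(r^3 - 6*r^2 + 5*r + 12) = (r - 5)*(r - 4)*(r - 1)*(r^2 - 2*r - 3) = (r - 5)*(r - 4)*(r - 1)*(r + 1)*(r - 3)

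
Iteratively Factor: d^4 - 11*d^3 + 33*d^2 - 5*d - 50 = (d - 5)*(d^3 - 6*d^2 + 3*d + 10) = (d - 5)^2*(d^2 - d - 2) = (d - 5)^2*(d + 1)*(d - 2)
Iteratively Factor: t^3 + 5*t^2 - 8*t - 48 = (t + 4)*(t^2 + t - 12) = (t + 4)^2*(t - 3)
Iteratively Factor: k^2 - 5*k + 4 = (k - 4)*(k - 1)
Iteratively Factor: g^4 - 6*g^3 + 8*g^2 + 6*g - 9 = (g - 3)*(g^3 - 3*g^2 - g + 3) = (g - 3)*(g - 1)*(g^2 - 2*g - 3) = (g - 3)*(g - 1)*(g + 1)*(g - 3)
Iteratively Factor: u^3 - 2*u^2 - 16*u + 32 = (u + 4)*(u^2 - 6*u + 8) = (u - 4)*(u + 4)*(u - 2)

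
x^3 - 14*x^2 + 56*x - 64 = (x - 8)*(x - 4)*(x - 2)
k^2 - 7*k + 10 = (k - 5)*(k - 2)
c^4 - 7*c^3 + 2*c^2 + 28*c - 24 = (c - 6)*(c - 2)*(c - 1)*(c + 2)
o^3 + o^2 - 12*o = o*(o - 3)*(o + 4)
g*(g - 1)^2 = g^3 - 2*g^2 + g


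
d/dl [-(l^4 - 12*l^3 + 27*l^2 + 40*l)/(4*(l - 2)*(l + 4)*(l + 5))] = (-l^6 - 14*l^5 + 105*l^4 + 288*l^3 - 1214*l^2 + 2160*l + 1600)/(4*(l^6 + 14*l^5 + 53*l^4 - 52*l^3 - 556*l^2 - 160*l + 1600))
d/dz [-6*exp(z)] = -6*exp(z)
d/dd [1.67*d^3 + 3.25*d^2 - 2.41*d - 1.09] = 5.01*d^2 + 6.5*d - 2.41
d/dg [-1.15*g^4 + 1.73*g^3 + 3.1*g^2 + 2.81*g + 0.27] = -4.6*g^3 + 5.19*g^2 + 6.2*g + 2.81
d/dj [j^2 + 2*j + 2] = 2*j + 2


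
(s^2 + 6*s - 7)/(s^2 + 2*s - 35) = (s - 1)/(s - 5)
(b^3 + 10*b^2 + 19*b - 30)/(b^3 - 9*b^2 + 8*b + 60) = (b^3 + 10*b^2 + 19*b - 30)/(b^3 - 9*b^2 + 8*b + 60)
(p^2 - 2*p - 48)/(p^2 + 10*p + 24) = (p - 8)/(p + 4)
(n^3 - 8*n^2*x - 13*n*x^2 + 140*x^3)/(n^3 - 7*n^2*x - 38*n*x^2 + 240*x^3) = (-n^2 + 3*n*x + 28*x^2)/(-n^2 + 2*n*x + 48*x^2)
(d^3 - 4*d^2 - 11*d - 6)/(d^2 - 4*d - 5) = (d^2 - 5*d - 6)/(d - 5)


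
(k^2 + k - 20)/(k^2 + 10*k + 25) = (k - 4)/(k + 5)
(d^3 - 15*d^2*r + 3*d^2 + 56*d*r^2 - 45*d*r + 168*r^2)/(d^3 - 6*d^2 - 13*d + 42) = (d^2 - 15*d*r + 56*r^2)/(d^2 - 9*d + 14)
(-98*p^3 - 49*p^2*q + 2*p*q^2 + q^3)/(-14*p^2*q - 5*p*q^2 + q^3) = (7*p + q)/q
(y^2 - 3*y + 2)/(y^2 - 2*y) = (y - 1)/y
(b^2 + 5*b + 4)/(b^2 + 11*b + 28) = (b + 1)/(b + 7)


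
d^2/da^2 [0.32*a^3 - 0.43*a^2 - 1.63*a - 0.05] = 1.92*a - 0.86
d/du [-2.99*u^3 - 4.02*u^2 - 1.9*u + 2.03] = -8.97*u^2 - 8.04*u - 1.9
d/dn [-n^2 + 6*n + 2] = 6 - 2*n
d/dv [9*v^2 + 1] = 18*v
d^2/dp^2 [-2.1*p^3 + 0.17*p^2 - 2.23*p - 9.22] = 0.34 - 12.6*p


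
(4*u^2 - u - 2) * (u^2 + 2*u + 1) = 4*u^4 + 7*u^3 - 5*u - 2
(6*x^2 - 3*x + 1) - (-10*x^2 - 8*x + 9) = 16*x^2 + 5*x - 8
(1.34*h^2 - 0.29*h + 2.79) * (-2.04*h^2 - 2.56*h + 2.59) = -2.7336*h^4 - 2.8388*h^3 - 1.4786*h^2 - 7.8935*h + 7.2261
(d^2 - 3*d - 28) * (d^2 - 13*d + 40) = d^4 - 16*d^3 + 51*d^2 + 244*d - 1120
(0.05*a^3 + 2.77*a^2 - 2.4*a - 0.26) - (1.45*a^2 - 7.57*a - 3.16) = 0.05*a^3 + 1.32*a^2 + 5.17*a + 2.9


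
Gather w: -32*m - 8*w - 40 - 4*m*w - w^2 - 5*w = -32*m - w^2 + w*(-4*m - 13) - 40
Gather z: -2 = -2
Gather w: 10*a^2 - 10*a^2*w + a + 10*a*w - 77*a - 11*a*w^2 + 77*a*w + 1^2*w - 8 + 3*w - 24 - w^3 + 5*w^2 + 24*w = 10*a^2 - 76*a - w^3 + w^2*(5 - 11*a) + w*(-10*a^2 + 87*a + 28) - 32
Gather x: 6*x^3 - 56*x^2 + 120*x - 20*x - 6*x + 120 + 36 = 6*x^3 - 56*x^2 + 94*x + 156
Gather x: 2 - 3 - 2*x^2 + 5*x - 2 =-2*x^2 + 5*x - 3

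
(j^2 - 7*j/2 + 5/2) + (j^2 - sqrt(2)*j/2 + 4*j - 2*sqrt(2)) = 2*j^2 - sqrt(2)*j/2 + j/2 - 2*sqrt(2) + 5/2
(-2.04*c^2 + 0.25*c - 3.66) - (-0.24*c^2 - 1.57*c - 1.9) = -1.8*c^2 + 1.82*c - 1.76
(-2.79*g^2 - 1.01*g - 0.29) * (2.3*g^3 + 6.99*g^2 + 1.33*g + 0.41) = -6.417*g^5 - 21.8251*g^4 - 11.4376*g^3 - 4.5143*g^2 - 0.7998*g - 0.1189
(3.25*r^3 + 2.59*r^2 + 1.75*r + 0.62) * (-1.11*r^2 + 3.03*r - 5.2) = -3.6075*r^5 + 6.9726*r^4 - 10.9948*r^3 - 8.8537*r^2 - 7.2214*r - 3.224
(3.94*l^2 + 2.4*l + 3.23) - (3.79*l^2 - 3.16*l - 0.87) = 0.15*l^2 + 5.56*l + 4.1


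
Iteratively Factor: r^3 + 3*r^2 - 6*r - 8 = (r + 4)*(r^2 - r - 2) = (r - 2)*(r + 4)*(r + 1)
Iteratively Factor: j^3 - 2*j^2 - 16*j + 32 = (j + 4)*(j^2 - 6*j + 8) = (j - 2)*(j + 4)*(j - 4)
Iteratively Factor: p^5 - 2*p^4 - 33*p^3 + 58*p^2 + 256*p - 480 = (p - 5)*(p^4 + 3*p^3 - 18*p^2 - 32*p + 96) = (p - 5)*(p + 4)*(p^3 - p^2 - 14*p + 24) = (p - 5)*(p + 4)^2*(p^2 - 5*p + 6) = (p - 5)*(p - 3)*(p + 4)^2*(p - 2)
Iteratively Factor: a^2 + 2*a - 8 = (a - 2)*(a + 4)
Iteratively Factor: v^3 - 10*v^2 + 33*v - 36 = (v - 3)*(v^2 - 7*v + 12) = (v - 3)^2*(v - 4)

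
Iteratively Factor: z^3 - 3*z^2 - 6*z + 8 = (z + 2)*(z^2 - 5*z + 4) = (z - 1)*(z + 2)*(z - 4)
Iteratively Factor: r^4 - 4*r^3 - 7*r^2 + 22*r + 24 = (r - 3)*(r^3 - r^2 - 10*r - 8) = (r - 3)*(r + 1)*(r^2 - 2*r - 8) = (r - 4)*(r - 3)*(r + 1)*(r + 2)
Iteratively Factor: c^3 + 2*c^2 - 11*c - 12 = (c + 4)*(c^2 - 2*c - 3) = (c + 1)*(c + 4)*(c - 3)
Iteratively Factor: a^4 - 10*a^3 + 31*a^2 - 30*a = (a - 5)*(a^3 - 5*a^2 + 6*a) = a*(a - 5)*(a^2 - 5*a + 6) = a*(a - 5)*(a - 2)*(a - 3)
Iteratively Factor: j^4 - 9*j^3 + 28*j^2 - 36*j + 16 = (j - 2)*(j^3 - 7*j^2 + 14*j - 8) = (j - 4)*(j - 2)*(j^2 - 3*j + 2) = (j - 4)*(j - 2)^2*(j - 1)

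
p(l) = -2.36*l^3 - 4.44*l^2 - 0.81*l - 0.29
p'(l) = -7.08*l^2 - 8.88*l - 0.81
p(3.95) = -218.21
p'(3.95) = -146.35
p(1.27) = -13.31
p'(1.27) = -23.51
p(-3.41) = 44.42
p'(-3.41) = -52.86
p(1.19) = -11.52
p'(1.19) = -21.40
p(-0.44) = -0.59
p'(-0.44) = 1.73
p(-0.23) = -0.31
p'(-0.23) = 0.86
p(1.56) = -21.32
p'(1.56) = -31.89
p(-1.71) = -0.09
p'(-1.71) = -6.33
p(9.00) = -2087.66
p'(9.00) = -654.21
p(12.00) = -4727.45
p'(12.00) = -1126.89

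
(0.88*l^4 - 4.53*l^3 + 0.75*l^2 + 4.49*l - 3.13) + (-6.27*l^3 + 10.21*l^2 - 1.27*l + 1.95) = 0.88*l^4 - 10.8*l^3 + 10.96*l^2 + 3.22*l - 1.18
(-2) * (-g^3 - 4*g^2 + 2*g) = 2*g^3 + 8*g^2 - 4*g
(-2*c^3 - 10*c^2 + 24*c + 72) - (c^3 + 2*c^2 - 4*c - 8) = -3*c^3 - 12*c^2 + 28*c + 80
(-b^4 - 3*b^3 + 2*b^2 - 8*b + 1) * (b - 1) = -b^5 - 2*b^4 + 5*b^3 - 10*b^2 + 9*b - 1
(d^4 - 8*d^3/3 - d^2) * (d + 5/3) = d^5 - d^4 - 49*d^3/9 - 5*d^2/3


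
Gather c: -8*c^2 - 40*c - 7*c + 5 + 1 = -8*c^2 - 47*c + 6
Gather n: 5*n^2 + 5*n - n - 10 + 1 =5*n^2 + 4*n - 9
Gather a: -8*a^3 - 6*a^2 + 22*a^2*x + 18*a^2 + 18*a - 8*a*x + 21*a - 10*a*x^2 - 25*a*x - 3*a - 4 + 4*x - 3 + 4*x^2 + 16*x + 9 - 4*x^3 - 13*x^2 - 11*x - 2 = -8*a^3 + a^2*(22*x + 12) + a*(-10*x^2 - 33*x + 36) - 4*x^3 - 9*x^2 + 9*x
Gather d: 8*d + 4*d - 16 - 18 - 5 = 12*d - 39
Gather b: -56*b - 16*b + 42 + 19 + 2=63 - 72*b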